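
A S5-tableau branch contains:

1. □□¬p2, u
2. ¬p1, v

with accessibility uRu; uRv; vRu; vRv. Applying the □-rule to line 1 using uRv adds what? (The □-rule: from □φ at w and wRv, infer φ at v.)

□¬p2, v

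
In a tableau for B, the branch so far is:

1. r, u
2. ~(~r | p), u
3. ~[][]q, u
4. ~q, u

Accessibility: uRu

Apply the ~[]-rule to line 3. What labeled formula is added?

a fresh world v with uRv, and ~[]q at v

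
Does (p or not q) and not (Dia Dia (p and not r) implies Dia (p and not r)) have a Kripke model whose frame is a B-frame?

Satisfiable

1. (p or not q) and not (Dia Dia (p and not r) implies Dia (p and not r)), u
2. p or not q, u   [and-rule on 1]
3. not (Dia Dia (p and not r) implies Dia (p and not r)), u   [and-rule on 1]
4. Dia Dia (p and not r), u   [neg-implies-rule on 3]
5. not Dia (p and not r), u   [neg-implies-rule on 3]
6. not (p and not r), u   [neg-Dia-rule on 5 via uRu]
7. not q, u   [or-rule on 2 (branches; this branch)]
8. r, u   [neg-and-rule on 6 (branches; this branch)]
9. Dia (p and not r), v   [Dia-rule on 4: fresh world v, uRv]
10. not (p and not r), v   [neg-Dia-rule on 5 via uRv]
11. r, v   [neg-and-rule on 10 (branches; this branch)]
12. p and not r, w   [Dia-rule on 9: fresh world w, vRw]
13. p, w   [and-rule on 12]
14. not r, w   [and-rule on 12]
Accessibility: uRu, uRv, vRu, vRv, vRw, wRv, wRw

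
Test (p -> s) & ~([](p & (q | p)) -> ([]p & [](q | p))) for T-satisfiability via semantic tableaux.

1. (p -> s) & ~([](p & (q | p)) -> ([]p & [](q | p))), u
2. p -> s, u   [&-rule on 1]
3. ~([](p & (q | p)) -> ([]p & [](q | p))), u   [&-rule on 1]
4. [](p & (q | p)), u   [~->-rule on 3]
5. ~([]p & [](q | p)), u   [~->-rule on 3]
6. p & (q | p), u   [[]-rule on 4 via uRu]
7. p, u   [&-rule on 6]
8. q | p, u   [&-rule on 6]
9. s, u   [->-rule on 2 (branches; this branch)]
10. ~[](q | p), u   [~&-rule on 5 (branches; this branch)]
11. ~(q | p), v   [~[]-rule on 10: fresh world v, uRv]
12. ~q, v   [~|-rule on 11]
13. ~p, v   [~|-rule on 11]
14. p & (q | p), v   [[]-rule on 4 via uRv]
15. p, v   [&-rule on 14]
16. q | p, v   [&-rule on 14]
Accessibility: uRu, uRv, vRv
Branch closes: p and ~p both at v.
(One branch shown.) All branches close.

Unsatisfiable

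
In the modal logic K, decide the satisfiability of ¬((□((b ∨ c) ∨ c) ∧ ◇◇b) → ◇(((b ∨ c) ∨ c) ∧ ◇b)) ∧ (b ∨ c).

No, unsatisfiable

1. ¬((□((b ∨ c) ∨ c) ∧ ◇◇b) → ◇(((b ∨ c) ∨ c) ∧ ◇b)) ∧ (b ∨ c), w0
2. ¬((□((b ∨ c) ∨ c) ∧ ◇◇b) → ◇(((b ∨ c) ∨ c) ∧ ◇b)), w0   [∧-rule on 1]
3. b ∨ c, w0   [∧-rule on 1]
4. □((b ∨ c) ∨ c) ∧ ◇◇b, w0   [¬→-rule on 2]
5. ¬◇(((b ∨ c) ∨ c) ∧ ◇b), w0   [¬→-rule on 2]
6. □((b ∨ c) ∨ c), w0   [∧-rule on 4]
7. ◇◇b, w0   [∧-rule on 4]
8. c, w0   [∨-rule on 3 (branches; this branch)]
9. ◇b, w1   [◇-rule on 7: fresh world w1, w0Rw1]
10. ¬(((b ∨ c) ∨ c) ∧ ◇b), w1   [¬◇-rule on 5 via w0Rw1]
11. (b ∨ c) ∨ c, w1   [□-rule on 6 via w0Rw1]
12. ¬◇b, w1   [¬∧-rule on 10 (branches; this branch)]
13. b ∨ c, w1   [∨-rule on 11 (branches; this branch)]
14. c, w1   [∨-rule on 13 (branches; this branch)]
15. b, w2   [◇-rule on 9: fresh world w2, w1Rw2]
16. ¬b, w2   [¬◇-rule on 12 via w1Rw2]
Accessibility: w0Rw1, w1Rw2
Branch closes: b and ¬b both at w2.
Every branch closes; the branch above is one of them.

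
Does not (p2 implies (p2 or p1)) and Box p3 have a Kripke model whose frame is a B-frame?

1. not (p2 implies (p2 or p1)) and Box p3, 0
2. not (p2 implies (p2 or p1)), 0   [and-rule on 1]
3. Box p3, 0   [and-rule on 1]
4. p2, 0   [neg-implies-rule on 2]
5. not (p2 or p1), 0   [neg-implies-rule on 2]
6. not p2, 0   [neg-or-rule on 5]
7. not p1, 0   [neg-or-rule on 5]
Accessibility: 0R0
Branch closes: p2 and not p2 both at 0.
All branches of the tableau close; one closing branch shown above.

Unsatisfiable (every branch closes)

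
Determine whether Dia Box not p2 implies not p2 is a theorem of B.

Valid

Tableau for the negation not (Dia Box not p2 implies not p2):
1. not (Dia Box not p2 implies not p2), 0
2. Dia Box not p2, 0
3. p2, 0
4. Box not p2, 1
5. not p2, 0
Accessibility: 0R0, 0R1, 1R0, 1R1
Branch closes: p2 and not p2 both at 0.
Every branch of the negation's tableau closes; the branch above is one of them.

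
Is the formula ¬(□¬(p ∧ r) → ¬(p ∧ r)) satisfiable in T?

1. ¬(□¬(p ∧ r) → ¬(p ∧ r)), w0
2. □¬(p ∧ r), w0
3. p ∧ r, w0
4. p, w0
5. r, w0
6. ¬(p ∧ r), w0
7. ¬r, w0
Accessibility: w0Rw0
Branch closes: r and ¬r both at w0.
All branches of the tableau close; one closing branch shown above.

Unsatisfiable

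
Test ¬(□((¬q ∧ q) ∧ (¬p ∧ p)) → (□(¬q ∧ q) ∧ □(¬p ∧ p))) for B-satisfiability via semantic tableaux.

1. ¬(□((¬q ∧ q) ∧ (¬p ∧ p)) → (□(¬q ∧ q) ∧ □(¬p ∧ p))), w0
2. □((¬q ∧ q) ∧ (¬p ∧ p)), w0
3. ¬(□(¬q ∧ q) ∧ □(¬p ∧ p)), w0
4. (¬q ∧ q) ∧ (¬p ∧ p), w0
5. ¬q ∧ q, w0
6. ¬p ∧ p, w0
7. ¬q, w0
8. q, w0
Accessibility: w0Rw0
Branch closes: q and ¬q both at w0.
(One branch shown.) All branches close.

Unsatisfiable (every branch closes)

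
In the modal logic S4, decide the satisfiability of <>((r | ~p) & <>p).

Yes, satisfiable

1. <>((r | ~p) & <>p), w0
2. (r | ~p) & <>p, w1
3. r | ~p, w1
4. <>p, w1
5. ~p, w1
6. p, w2
Accessibility: w0Rw0, w0Rw1, w0Rw2, w1Rw1, w1Rw2, w2Rw2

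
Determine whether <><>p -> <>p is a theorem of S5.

Valid in S5

Tableau for the negation ~(<><>p -> <>p):
1. ~(<><>p -> <>p), u
2. <><>p, u   [~->-rule on 1]
3. ~<>p, u   [~->-rule on 1]
4. ~p, u   [~<>-rule on 3 via uRu]
5. <>p, v   [<>-rule on 2: fresh world v, uRv]
6. ~p, v   [~<>-rule on 3 via uRv]
7. p, w   [<>-rule on 5: fresh world w, vRw]
8. ~p, w   [~<>-rule on 3 via uRw]
Accessibility: uRu, uRv, uRw, vRu, vRv, vRw, wRu, wRv, wRw
Branch closes: p and ~p both at w.
All branches of the negation close; one closing branch shown above.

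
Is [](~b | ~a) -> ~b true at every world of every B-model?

Tableau for the negation ~([](~b | ~a) -> ~b):
1. ~([](~b | ~a) -> ~b), 0
2. [](~b | ~a), 0   [~->-rule on 1]
3. b, 0   [~->-rule on 1]
4. ~b | ~a, 0   [[]-rule on 2 via 0R0]
5. ~a, 0   [|-rule on 4 (branches; this branch)]
Accessibility: 0R0
The negation has an open branch (countermodel exists).

Invalid (countermodel exists)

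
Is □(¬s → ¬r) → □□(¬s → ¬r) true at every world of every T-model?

No, not valid

Tableau for the negation ¬(□(¬s → ¬r) → □□(¬s → ¬r)):
1. ¬(□(¬s → ¬r) → □□(¬s → ¬r)), 0
2. □(¬s → ¬r), 0
3. ¬□□(¬s → ¬r), 0
4. ¬s → ¬r, 0
5. ¬r, 0
6. ¬□(¬s → ¬r), 1
7. ¬s → ¬r, 1
8. ¬r, 1
9. ¬(¬s → ¬r), 2
10. ¬s, 2
11. r, 2
Accessibility: 0R0, 0R1, 1R1, 1R2, 2R2
The negation has an open branch (countermodel exists).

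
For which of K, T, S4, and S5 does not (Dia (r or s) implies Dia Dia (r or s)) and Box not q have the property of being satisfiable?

K-tableau for the formula:
1. not (Dia (r or s) implies Dia Dia (r or s)) and Box not q, w0
2. not (Dia (r or s) implies Dia Dia (r or s)), w0
3. Box not q, w0
4. Dia (r or s), w0
5. not Dia Dia (r or s), w0
6. r or s, w1
7. not q, w1
8. not Dia (r or s), w1
9. s, w1
Accessibility: w0Rw1
Complete open branch: satisfiable in K.
T-tableau for the formula:
1. not (Dia (r or s) implies Dia Dia (r or s)) and Box not q, w0
2. not (Dia (r or s) implies Dia Dia (r or s)), w0
3. Box not q, w0
4. Dia (r or s), w0
5. not Dia Dia (r or s), w0
6. not q, w0
7. not Dia (r or s), w0
8. not (r or s), w0
9. not r, w0
10. not s, w0
11. r or s, w1
12. not q, w1
13. not Dia (r or s), w1
14. not (r or s), w1
15. not r, w1
16. not s, w1
17. s, w1
Accessibility: w0Rw0, w0Rw1, w1Rw1
Branch closes: s and not s both at w1.
Every branch closes (one shown): unsatisfiable in T, hence also in S4, S5 (every S4/S5-frame is a T-frame).

K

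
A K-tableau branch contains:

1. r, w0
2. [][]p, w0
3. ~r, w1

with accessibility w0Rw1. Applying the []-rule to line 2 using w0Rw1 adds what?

[]p, w1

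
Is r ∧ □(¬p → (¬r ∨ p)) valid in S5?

Tableau for the negation ¬(r ∧ □(¬p → (¬r ∨ p))):
1. ¬(r ∧ □(¬p → (¬r ∨ p))), 0
2. ¬□(¬p → (¬r ∨ p)), 0   [¬∧-rule on 1 (branches; this branch)]
3. ¬(¬p → (¬r ∨ p)), 1   [¬□-rule on 2: fresh world 1, 0R1]
4. ¬p, 1   [¬→-rule on 3]
5. ¬(¬r ∨ p), 1   [¬→-rule on 3]
6. r, 1   [¬∨-rule on 5]
Accessibility: 0R0, 0R1, 1R0, 1R1
The negation has an open branch (countermodel exists).

No, not valid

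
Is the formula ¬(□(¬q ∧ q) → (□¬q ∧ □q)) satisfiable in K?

Unsatisfiable

1. ¬(□(¬q ∧ q) → (□¬q ∧ □q)), u
2. □(¬q ∧ q), u   [¬→-rule on 1]
3. ¬(□¬q ∧ □q), u   [¬→-rule on 1]
4. ¬□q, u   [¬∧-rule on 3 (branches; this branch)]
5. ¬q, v   [¬□-rule on 4: fresh world v, uRv]
6. ¬q ∧ q, v   [□-rule on 2 via uRv]
7. q, v   [∧-rule on 6]
Accessibility: uRv
Branch closes: q and ¬q both at v.
Every branch closes; the branch above is one of them.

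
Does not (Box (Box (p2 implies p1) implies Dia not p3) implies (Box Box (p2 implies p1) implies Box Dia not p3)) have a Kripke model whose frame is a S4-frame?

1. not (Box (Box (p2 implies p1) implies Dia not p3) implies (Box Box (p2 implies p1) implies Box Dia not p3)), w0
2. Box (Box (p2 implies p1) implies Dia not p3), w0   [neg-implies-rule on 1]
3. not (Box Box (p2 implies p1) implies Box Dia not p3), w0   [neg-implies-rule on 1]
4. Box Box (p2 implies p1), w0   [neg-implies-rule on 3]
5. not Box Dia not p3, w0   [neg-implies-rule on 3]
6. Box (p2 implies p1) implies Dia not p3, w0   [Box-rule on 2 via w0Rw0]
7. Box (p2 implies p1), w0   [Box-rule on 4 via w0Rw0]
8. p2 implies p1, w0   [Box-rule on 7 via w0Rw0]
9. Dia not p3, w0   [implies-rule on 6 (branches; this branch)]
10. p1, w0   [implies-rule on 8 (branches; this branch)]
11. not Dia not p3, w1   [neg-Box-rule on 5: fresh world w1, w0Rw1]
12. Box (p2 implies p1) implies Dia not p3, w1   [Box-rule on 2 via w0Rw1]
13. Box (p2 implies p1), w1   [Box-rule on 4 via w0Rw1]
14. p2 implies p1, w1   [Box-rule on 7 via w0Rw1]
15. p3, w1   [neg-Dia-rule on 11 via w1Rw1]
16. not Box (p2 implies p1), w1   [implies-rule on 12 (branches; this branch)]
17. p1, w1   [implies-rule on 14 (branches; this branch)]
18. not p3, w2   [Dia-rule on 9: fresh world w2, w0Rw2]
19. Box (p2 implies p1) implies Dia not p3, w2   [Box-rule on 2 via w0Rw2]
20. Box (p2 implies p1), w2   [Box-rule on 4 via w0Rw2]
21. p2 implies p1, w2   [Box-rule on 7 via w0Rw2]
22. Dia not p3, w2   [implies-rule on 19 (branches; this branch)]
23. p1, w2   [implies-rule on 21 (branches; this branch)]
24. not (p2 implies p1), w3   [neg-Box-rule on 16: fresh world w3, w1Rw3]
25. p2, w3   [neg-implies-rule on 24]
26. not p1, w3   [neg-implies-rule on 24]
27. Box (p2 implies p1) implies Dia not p3, w3   [Box-rule on 2 via w0Rw3]
28. Box (p2 implies p1), w3   [Box-rule on 4 via w0Rw3]
29. p2 implies p1, w3   [Box-rule on 7 via w0Rw3]
30. p3, w3   [neg-Dia-rule on 11 via w1Rw3]
31. Dia not p3, w3   [implies-rule on 27 (branches; this branch)]
32. p1, w3   [implies-rule on 29 (branches; this branch)]
Accessibility: w0Rw0, w0Rw1, w0Rw2, w0Rw3, w1Rw1, w1Rw3, w2Rw2, w3Rw3
Branch closes: p1 and not p1 both at w3.
Every branch closes; the branch above is one of them.

Unsatisfiable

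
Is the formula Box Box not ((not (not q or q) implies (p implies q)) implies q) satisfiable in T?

Satisfiable (open branch found)

1. Box Box not ((not (not q or q) implies (p implies q)) implies q), 0
2. Box not ((not (not q or q) implies (p implies q)) implies q), 0
3. not ((not (not q or q) implies (p implies q)) implies q), 0
4. not (not q or q) implies (p implies q), 0
5. not q, 0
6. p implies q, 0
7. not p, 0
Accessibility: 0R0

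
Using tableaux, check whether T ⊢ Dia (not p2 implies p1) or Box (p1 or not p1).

Tableau for the negation not (Dia (not p2 implies p1) or Box (p1 or not p1)):
1. not (Dia (not p2 implies p1) or Box (p1 or not p1)), u
2. not Dia (not p2 implies p1), u
3. not Box (p1 or not p1), u
4. not (not p2 implies p1), u
5. not p2, u
6. not p1, u
7. not (p1 or not p1), v
8. not p1, v
9. p1, v
Accessibility: uRu, uRv, vRv
Branch closes: p1 and not p1 both at v.
Every branch of the negation's tableau closes; the branch above is one of them.

Valid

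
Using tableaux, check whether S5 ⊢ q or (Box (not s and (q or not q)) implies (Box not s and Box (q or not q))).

Valid in S5

Tableau for the negation not (q or (Box (not s and (q or not q)) implies (Box not s and Box (q or not q)))):
1. not (q or (Box (not s and (q or not q)) implies (Box not s and Box (q or not q)))), w0
2. not q, w0
3. not (Box (not s and (q or not q)) implies (Box not s and Box (q or not q))), w0
4. Box (not s and (q or not q)), w0
5. not (Box not s and Box (q or not q)), w0
6. not s and (q or not q), w0
7. not s, w0
8. q or not q, w0
9. not Box not s, w0
10. s, w1
11. not s and (q or not q), w1
12. not s, w1
13. q or not q, w1
Accessibility: w0Rw0, w0Rw1, w1Rw0, w1Rw1
Branch closes: s and not s both at w1.
All branches of the negation close; one closing branch shown above.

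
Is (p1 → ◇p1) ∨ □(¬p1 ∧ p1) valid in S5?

Valid in S5

Tableau for the negation ¬((p1 → ◇p1) ∨ □(¬p1 ∧ p1)):
1. ¬((p1 → ◇p1) ∨ □(¬p1 ∧ p1)), u
2. ¬(p1 → ◇p1), u
3. ¬□(¬p1 ∧ p1), u
4. p1, u
5. ¬◇p1, u
6. ¬p1, u
Accessibility: uRu
Branch closes: p1 and ¬p1 both at u.
All branches of the negation close; one closing branch shown above.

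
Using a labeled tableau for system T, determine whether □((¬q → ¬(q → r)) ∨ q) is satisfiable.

Satisfiable

1. □((¬q → ¬(q → r)) ∨ q), w0
2. (¬q → ¬(q → r)) ∨ q, w0
3. q, w0
Accessibility: w0Rw0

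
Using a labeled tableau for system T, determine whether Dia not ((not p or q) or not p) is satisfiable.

1. Dia not ((not p or q) or not p), 0
2. not ((not p or q) or not p), 1   [Dia-rule on 1: fresh world 1, 0R1]
3. not (not p or q), 1   [neg-or-rule on 2]
4. p, 1   [neg-or-rule on 2]
5. not q, 1   [neg-or-rule on 3]
Accessibility: 0R0, 0R1, 1R1

Satisfiable (open branch found)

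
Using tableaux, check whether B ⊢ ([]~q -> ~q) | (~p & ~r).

Yes, valid

Tableau for the negation ~(([]~q -> ~q) | (~p & ~r)):
1. ~(([]~q -> ~q) | (~p & ~r)), w0
2. ~([]~q -> ~q), w0   [~|-rule on 1]
3. ~(~p & ~r), w0   [~|-rule on 1]
4. []~q, w0   [~->-rule on 2]
5. q, w0   [~->-rule on 2]
6. ~q, w0   [[]-rule on 4 via w0Rw0]
Accessibility: w0Rw0
Branch closes: q and ~q both at w0.
All branches of the negation close; one closing branch shown above.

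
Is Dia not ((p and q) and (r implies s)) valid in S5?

Not valid

Tableau for the negation not Dia not ((p and q) and (r implies s)):
1. not Dia not ((p and q) and (r implies s)), w0
2. (p and q) and (r implies s), w0   [neg-Dia-rule on 1 via w0Rw0]
3. p and q, w0   [and-rule on 2]
4. r implies s, w0   [and-rule on 2]
5. p, w0   [and-rule on 3]
6. q, w0   [and-rule on 3]
7. s, w0   [implies-rule on 4 (branches; this branch)]
Accessibility: w0Rw0
The negation has an open branch (countermodel exists).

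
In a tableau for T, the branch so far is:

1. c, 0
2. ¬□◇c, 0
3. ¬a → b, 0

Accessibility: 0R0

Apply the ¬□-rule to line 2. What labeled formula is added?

a fresh world 1 with 0R1, and ¬◇c at 1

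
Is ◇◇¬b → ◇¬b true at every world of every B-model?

Tableau for the negation ¬(◇◇¬b → ◇¬b):
1. ¬(◇◇¬b → ◇¬b), w0
2. ◇◇¬b, w0   [¬→-rule on 1]
3. ¬◇¬b, w0   [¬→-rule on 1]
4. b, w0   [¬◇-rule on 3 via w0Rw0]
5. ◇¬b, w1   [◇-rule on 2: fresh world w1, w0Rw1]
6. b, w1   [¬◇-rule on 3 via w0Rw1]
7. ¬b, w2   [◇-rule on 5: fresh world w2, w1Rw2]
Accessibility: w0Rw0, w0Rw1, w1Rw0, w1Rw1, w1Rw2, w2Rw1, w2Rw2
The negation has an open branch (countermodel exists).

Not valid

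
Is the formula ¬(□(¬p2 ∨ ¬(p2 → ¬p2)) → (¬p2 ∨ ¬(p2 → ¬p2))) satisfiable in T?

No, unsatisfiable

1. ¬(□(¬p2 ∨ ¬(p2 → ¬p2)) → (¬p2 ∨ ¬(p2 → ¬p2))), w0
2. □(¬p2 ∨ ¬(p2 → ¬p2)), w0
3. ¬(¬p2 ∨ ¬(p2 → ¬p2)), w0
4. p2, w0
5. p2 → ¬p2, w0
6. ¬p2 ∨ ¬(p2 → ¬p2), w0
7. ¬p2, w0
Accessibility: w0Rw0
Branch closes: p2 and ¬p2 both at w0.
(One branch shown.) All branches close.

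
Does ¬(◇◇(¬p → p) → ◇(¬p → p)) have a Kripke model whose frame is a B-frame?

Satisfiable (open branch found)

1. ¬(◇◇(¬p → p) → ◇(¬p → p)), u
2. ◇◇(¬p → p), u
3. ¬◇(¬p → p), u
4. ¬(¬p → p), u
5. ¬p, u
6. ◇(¬p → p), v
7. ¬(¬p → p), v
8. ¬p, v
9. ¬p → p, w
10. p, w
Accessibility: uRu, uRv, vRu, vRv, vRw, wRv, wRw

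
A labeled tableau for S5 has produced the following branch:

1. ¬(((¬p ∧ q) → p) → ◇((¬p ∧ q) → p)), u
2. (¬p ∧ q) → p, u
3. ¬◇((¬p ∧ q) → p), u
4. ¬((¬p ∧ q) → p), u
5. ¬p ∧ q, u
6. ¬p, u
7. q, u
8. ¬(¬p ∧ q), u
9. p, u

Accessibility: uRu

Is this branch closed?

Both p and ¬p appear at u.

Yes, closed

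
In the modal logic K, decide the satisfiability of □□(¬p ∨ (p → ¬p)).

1. □□(¬p ∨ (p → ¬p)), 0

Satisfiable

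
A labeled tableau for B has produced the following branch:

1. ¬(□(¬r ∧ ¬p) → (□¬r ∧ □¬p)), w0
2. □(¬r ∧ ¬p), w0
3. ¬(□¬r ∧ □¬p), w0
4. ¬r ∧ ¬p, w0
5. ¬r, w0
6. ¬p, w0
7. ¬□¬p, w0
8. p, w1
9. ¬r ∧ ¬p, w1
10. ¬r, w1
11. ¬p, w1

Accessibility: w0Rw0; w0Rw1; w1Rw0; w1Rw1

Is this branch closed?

Both p and ¬p appear at w1.

Closed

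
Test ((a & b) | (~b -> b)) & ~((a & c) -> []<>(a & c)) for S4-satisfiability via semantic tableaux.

Yes, satisfiable

1. ((a & b) | (~b -> b)) & ~((a & c) -> []<>(a & c)), u
2. (a & b) | (~b -> b), u
3. ~((a & c) -> []<>(a & c)), u
4. a & c, u
5. ~[]<>(a & c), u
6. a, u
7. c, u
8. ~b -> b, u
9. b, u
10. ~<>(a & c), v
11. ~(a & c), v
12. ~c, v
Accessibility: uRu, uRv, vRv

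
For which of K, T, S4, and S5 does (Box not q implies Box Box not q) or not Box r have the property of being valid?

S4-tableau for the negation not ((Box not q implies Box Box not q) or not Box r):
1. not ((Box not q implies Box Box not q) or not Box r), u
2. not (Box not q implies Box Box not q), u
3. Box r, u
4. Box not q, u
5. not Box Box not q, u
6. r, u
7. not q, u
8. not Box not q, v
9. r, v
10. not q, v
11. q, w
12. r, w
13. not q, w
Accessibility: uRu, uRv, uRw, vRv, vRw, wRw
Branch closes: q and not q both at w.
Every branch closes (one shown): valid in S4, hence also in S5 (every theorem of S4 is a theorem of S5).
T-tableau for the negation not ((Box not q implies Box Box not q) or not Box r):
1. not ((Box not q implies Box Box not q) or not Box r), u
2. not (Box not q implies Box Box not q), u
3. Box r, u
4. Box not q, u
5. not Box Box not q, u
6. r, u
7. not q, u
8. not Box not q, v
9. r, v
10. not q, v
11. q, w
Accessibility: uRu, uRv, vRv, vRw, wRw
Complete open branch: countermodel on a T-frame, so not valid in T, nor in K (the same frame is also a K-frame).

S4, S5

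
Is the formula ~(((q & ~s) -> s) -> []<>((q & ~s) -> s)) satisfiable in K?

Satisfiable

1. ~(((q & ~s) -> s) -> []<>((q & ~s) -> s)), u
2. (q & ~s) -> s, u
3. ~[]<>((q & ~s) -> s), u
4. s, u
5. ~<>((q & ~s) -> s), v
Accessibility: uRv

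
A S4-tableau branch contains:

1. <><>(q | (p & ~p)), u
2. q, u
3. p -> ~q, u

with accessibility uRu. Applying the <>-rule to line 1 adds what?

a fresh world v with uRv, and <>(q | (p & ~p)) at v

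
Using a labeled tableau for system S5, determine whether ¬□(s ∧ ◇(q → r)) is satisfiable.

Satisfiable (open branch found)

1. ¬□(s ∧ ◇(q → r)), w0
2. ¬(s ∧ ◇(q → r)), w1
3. ¬◇(q → r), w1
4. ¬(q → r), w0
5. q, w0
6. ¬r, w0
7. ¬(q → r), w1
8. q, w1
9. ¬r, w1
Accessibility: w0Rw0, w0Rw1, w1Rw0, w1Rw1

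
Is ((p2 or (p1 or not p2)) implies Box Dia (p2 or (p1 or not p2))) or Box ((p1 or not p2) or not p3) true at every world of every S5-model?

Tableau for the negation not (((p2 or (p1 or not p2)) implies Box Dia (p2 or (p1 or not p2))) or Box ((p1 or not p2) or not p3)):
1. not (((p2 or (p1 or not p2)) implies Box Dia (p2 or (p1 or not p2))) or Box ((p1 or not p2) or not p3)), u
2. not ((p2 or (p1 or not p2)) implies Box Dia (p2 or (p1 or not p2))), u
3. not Box ((p1 or not p2) or not p3), u
4. p2 or (p1 or not p2), u
5. not Box Dia (p2 or (p1 or not p2)), u
6. p1 or not p2, u
7. not p2, u
8. not ((p1 or not p2) or not p3), v
9. not (p1 or not p2), v
10. p3, v
11. not p1, v
12. p2, v
13. not Dia (p2 or (p1 or not p2)), w
14. not (p2 or (p1 or not p2)), u
15. not (p1 or not p2), u
16. not p1, u
17. p2, u
Accessibility: uRu, uRv, uRw, vRu, vRv, vRw, wRu, wRv, wRw
Branch closes: p2 and not p2 both at u.
All branches of the negation close; one closing branch shown above.

Yes, valid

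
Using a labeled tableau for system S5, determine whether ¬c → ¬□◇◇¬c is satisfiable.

1. ¬c → ¬□◇◇¬c, w0
2. ¬□◇◇¬c, w0
3. ¬◇◇¬c, w1
4. ¬◇¬c, w0
5. ¬◇¬c, w1
6. c, w0
7. c, w1
Accessibility: w0Rw0, w0Rw1, w1Rw0, w1Rw1

Satisfiable (open branch found)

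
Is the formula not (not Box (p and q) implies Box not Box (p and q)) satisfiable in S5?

1. not (not Box (p and q) implies Box not Box (p and q)), 0
2. not Box (p and q), 0
3. not Box not Box (p and q), 0
4. not (p and q), 1
5. not q, 1
6. Box (p and q), 2
7. p and q, 0
8. p, 0
9. q, 0
10. p and q, 1
11. p, 1
12. q, 1
Accessibility: 0R0, 0R1, 0R2, 1R0, 1R1, 1R2, 2R0, 2R1, 2R2
Branch closes: q and not q both at 1.
All branches of the tableau close; one closing branch shown above.

No, unsatisfiable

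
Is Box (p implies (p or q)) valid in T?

Valid

Tableau for the negation not Box (p implies (p or q)):
1. not Box (p implies (p or q)), 0
2. not (p implies (p or q)), 1
3. p, 1
4. not (p or q), 1
5. not p, 1
6. not q, 1
Accessibility: 0R0, 0R1, 1R1
Branch closes: p and not p both at 1.
All branches of the negation close; one closing branch shown above.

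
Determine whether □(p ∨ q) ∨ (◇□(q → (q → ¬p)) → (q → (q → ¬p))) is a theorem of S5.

Valid in S5

Tableau for the negation ¬(□(p ∨ q) ∨ (◇□(q → (q → ¬p)) → (q → (q → ¬p)))):
1. ¬(□(p ∨ q) ∨ (◇□(q → (q → ¬p)) → (q → (q → ¬p)))), u
2. ¬□(p ∨ q), u
3. ¬(◇□(q → (q → ¬p)) → (q → (q → ¬p))), u
4. ◇□(q → (q → ¬p)), u
5. ¬(q → (q → ¬p)), u
6. q, u
7. ¬(q → ¬p), u
8. p, u
9. ¬(p ∨ q), v
10. ¬p, v
11. ¬q, v
12. □(q → (q → ¬p)), w
13. q → (q → ¬p), u
14. q → (q → ¬p), v
15. q → (q → ¬p), w
16. q → ¬p, u
17. q → ¬p, v
18. q → ¬p, w
19. ¬p, u
Accessibility: uRu, uRv, uRw, vRu, vRv, vRw, wRu, wRv, wRw
Branch closes: p and ¬p both at u.
All branches of the negation close; one closing branch shown above.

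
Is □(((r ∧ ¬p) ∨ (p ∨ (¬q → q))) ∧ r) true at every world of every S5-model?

Tableau for the negation ¬□(((r ∧ ¬p) ∨ (p ∨ (¬q → q))) ∧ r):
1. ¬□(((r ∧ ¬p) ∨ (p ∨ (¬q → q))) ∧ r), w0
2. ¬(((r ∧ ¬p) ∨ (p ∨ (¬q → q))) ∧ r), w1
3. ¬r, w1
Accessibility: w0Rw0, w0Rw1, w1Rw0, w1Rw1
The negation has an open branch (countermodel exists).

Invalid (countermodel exists)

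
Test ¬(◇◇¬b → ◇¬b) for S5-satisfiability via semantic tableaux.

1. ¬(◇◇¬b → ◇¬b), w0
2. ◇◇¬b, w0
3. ¬◇¬b, w0
4. b, w0
5. ◇¬b, w1
6. b, w1
7. ¬b, w2
8. b, w2
Accessibility: w0Rw0, w0Rw1, w0Rw2, w1Rw0, w1Rw1, w1Rw2, w2Rw0, w2Rw1, w2Rw2
Branch closes: b and ¬b both at w2.
(One branch shown.) All branches close.

Unsatisfiable (every branch closes)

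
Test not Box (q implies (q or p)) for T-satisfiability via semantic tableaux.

Unsatisfiable (every branch closes)

1. not Box (q implies (q or p)), 0
2. not (q implies (q or p)), 1
3. q, 1
4. not (q or p), 1
5. not q, 1
6. not p, 1
Accessibility: 0R0, 0R1, 1R1
Branch closes: q and not q both at 1.
All branches of the tableau close; one closing branch shown above.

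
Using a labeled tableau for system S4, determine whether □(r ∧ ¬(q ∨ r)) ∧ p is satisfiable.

Unsatisfiable

1. □(r ∧ ¬(q ∨ r)) ∧ p, u
2. □(r ∧ ¬(q ∨ r)), u
3. p, u
4. r ∧ ¬(q ∨ r), u
5. r, u
6. ¬(q ∨ r), u
7. ¬q, u
8. ¬r, u
Accessibility: uRu
Branch closes: r and ¬r both at u.
Every branch closes; the branch above is one of them.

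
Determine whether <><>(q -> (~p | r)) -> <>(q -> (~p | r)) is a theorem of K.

No, not valid

Tableau for the negation ~(<><>(q -> (~p | r)) -> <>(q -> (~p | r))):
1. ~(<><>(q -> (~p | r)) -> <>(q -> (~p | r))), u
2. <><>(q -> (~p | r)), u
3. ~<>(q -> (~p | r)), u
4. <>(q -> (~p | r)), v
5. ~(q -> (~p | r)), v
6. q, v
7. ~(~p | r), v
8. p, v
9. ~r, v
10. q -> (~p | r), w
11. ~p | r, w
12. r, w
Accessibility: uRv, vRw
The negation has an open branch (countermodel exists).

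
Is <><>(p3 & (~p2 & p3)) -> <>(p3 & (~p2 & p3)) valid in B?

Tableau for the negation ~(<><>(p3 & (~p2 & p3)) -> <>(p3 & (~p2 & p3))):
1. ~(<><>(p3 & (~p2 & p3)) -> <>(p3 & (~p2 & p3))), u
2. <><>(p3 & (~p2 & p3)), u
3. ~<>(p3 & (~p2 & p3)), u
4. ~(p3 & (~p2 & p3)), u
5. ~(~p2 & p3), u
6. ~p3, u
7. <>(p3 & (~p2 & p3)), v
8. ~(p3 & (~p2 & p3)), v
9. ~(~p2 & p3), v
10. ~p3, v
11. p3 & (~p2 & p3), w
12. p3, w
13. ~p2 & p3, w
14. ~p2, w
Accessibility: uRu, uRv, vRu, vRv, vRw, wRv, wRw
The negation has an open branch (countermodel exists).

No, not valid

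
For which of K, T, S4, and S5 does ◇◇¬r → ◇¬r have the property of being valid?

S4, S5

S4-tableau for the negation ¬(◇◇¬r → ◇¬r):
1. ¬(◇◇¬r → ◇¬r), w0
2. ◇◇¬r, w0
3. ¬◇¬r, w0
4. r, w0
5. ◇¬r, w1
6. r, w1
7. ¬r, w2
8. r, w2
Accessibility: w0Rw0, w0Rw1, w0Rw2, w1Rw1, w1Rw2, w2Rw2
Branch closes: r and ¬r both at w2.
Every branch closes (one shown): valid in S4, hence also in S5 (every theorem of S4 is a theorem of S5).
T-tableau for the negation ¬(◇◇¬r → ◇¬r):
1. ¬(◇◇¬r → ◇¬r), w0
2. ◇◇¬r, w0
3. ¬◇¬r, w0
4. r, w0
5. ◇¬r, w1
6. r, w1
7. ¬r, w2
Accessibility: w0Rw0, w0Rw1, w1Rw1, w1Rw2, w2Rw2
Complete open branch: countermodel on a T-frame, so not valid in T, nor in K (the same frame is also a K-frame).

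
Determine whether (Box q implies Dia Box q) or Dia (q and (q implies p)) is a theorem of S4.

Tableau for the negation not ((Box q implies Dia Box q) or Dia (q and (q implies p))):
1. not ((Box q implies Dia Box q) or Dia (q and (q implies p))), u
2. not (Box q implies Dia Box q), u
3. not Dia (q and (q implies p)), u
4. Box q, u
5. not Dia Box q, u
6. not (q and (q implies p)), u
7. q, u
8. not Box q, u
9. not (q implies p), u
10. not p, u
11. not q, v
12. not (q and (q implies p)), v
13. q, v
Accessibility: uRu, uRv, vRv
Branch closes: q and not q both at v.
Every branch of the negation's tableau closes; the branch above is one of them.

Valid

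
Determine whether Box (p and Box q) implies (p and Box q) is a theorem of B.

Tableau for the negation not (Box (p and Box q) implies (p and Box q)):
1. not (Box (p and Box q) implies (p and Box q)), w0
2. Box (p and Box q), w0
3. not (p and Box q), w0
4. p and Box q, w0
5. p, w0
6. Box q, w0
7. q, w0
8. not Box q, w0
9. not q, w1
10. p and Box q, w1
11. p, w1
12. Box q, w1
13. q, w1
Accessibility: w0Rw0, w0Rw1, w1Rw0, w1Rw1
Branch closes: q and not q both at w1.
All branches of the negation close; one closing branch shown above.

Yes, valid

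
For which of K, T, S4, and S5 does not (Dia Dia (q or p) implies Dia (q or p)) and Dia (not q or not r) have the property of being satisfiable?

T-tableau for the formula:
1. not (Dia Dia (q or p) implies Dia (q or p)) and Dia (not q or not r), u
2. not (Dia Dia (q or p) implies Dia (q or p)), u   [and-rule on 1]
3. Dia (not q or not r), u   [and-rule on 1]
4. Dia Dia (q or p), u   [neg-implies-rule on 2]
5. not Dia (q or p), u   [neg-implies-rule on 2]
6. not (q or p), u   [neg-Dia-rule on 5 via uRu]
7. not q, u   [neg-or-rule on 6]
8. not p, u   [neg-or-rule on 6]
9. not q or not r, v   [Dia-rule on 3: fresh world v, uRv]
10. not (q or p), v   [neg-Dia-rule on 5 via uRv]
11. not q, v   [neg-or-rule on 10]
12. not p, v   [neg-or-rule on 10]
13. not r, v   [or-rule on 9 (branches; this branch)]
14. Dia (q or p), w   [Dia-rule on 4: fresh world w, uRw]
15. not (q or p), w   [neg-Dia-rule on 5 via uRw]
16. not q, w   [neg-or-rule on 15]
17. not p, w   [neg-or-rule on 15]
18. q or p, x   [Dia-rule on 14: fresh world x, wRx]
19. p, x   [or-rule on 18 (branches; this branch)]
Accessibility: uRu, uRv, uRw, vRv, wRw, wRx, xRx
Complete open branch: satisfiable in T, hence also in K (this T-model is also a K-model).
S4-tableau for the formula:
1. not (Dia Dia (q or p) implies Dia (q or p)) and Dia (not q or not r), u
2. not (Dia Dia (q or p) implies Dia (q or p)), u   [and-rule on 1]
3. Dia (not q or not r), u   [and-rule on 1]
4. Dia Dia (q or p), u   [neg-implies-rule on 2]
5. not Dia (q or p), u   [neg-implies-rule on 2]
6. not (q or p), u   [neg-Dia-rule on 5 via uRu]
7. not q, u   [neg-or-rule on 6]
8. not p, u   [neg-or-rule on 6]
9. not q or not r, v   [Dia-rule on 3: fresh world v, uRv]
10. not (q or p), v   [neg-Dia-rule on 5 via uRv]
11. not q, v   [neg-or-rule on 10]
12. not p, v   [neg-or-rule on 10]
13. not r, v   [or-rule on 9 (branches; this branch)]
14. Dia (q or p), w   [Dia-rule on 4: fresh world w, uRw]
15. not (q or p), w   [neg-Dia-rule on 5 via uRw]
16. not q, w   [neg-or-rule on 15]
17. not p, w   [neg-or-rule on 15]
18. q or p, x   [Dia-rule on 14: fresh world x, wRx]
19. not (q or p), x   [neg-Dia-rule on 5 via uRx]
20. not q, x   [neg-or-rule on 19]
21. not p, x   [neg-or-rule on 19]
22. p, x   [or-rule on 18 (branches; this branch)]
Accessibility: uRu, uRv, uRw, uRx, vRv, wRw, wRx, xRx
Branch closes: p and not p both at x.
Every branch closes (one shown): unsatisfiable in S4, hence also in S5 (every S5-frame is an S4-frame).

K, T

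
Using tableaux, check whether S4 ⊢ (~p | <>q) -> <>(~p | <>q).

Valid in S4

Tableau for the negation ~((~p | <>q) -> <>(~p | <>q)):
1. ~((~p | <>q) -> <>(~p | <>q)), u
2. ~p | <>q, u   [~->-rule on 1]
3. ~<>(~p | <>q), u   [~->-rule on 1]
4. ~(~p | <>q), u   [~<>-rule on 3 via uRu]
5. p, u   [~|-rule on 4]
6. ~<>q, u   [~|-rule on 4]
7. ~q, u   [~<>-rule on 6 via uRu]
8. <>q, u   [|-rule on 2 (branches; this branch)]
9. q, v   [<>-rule on 8: fresh world v, uRv]
10. ~(~p | <>q), v   [~<>-rule on 3 via uRv]
11. p, v   [~|-rule on 10]
12. ~<>q, v   [~|-rule on 10]
13. ~q, v   [~<>-rule on 6 via uRv]
Accessibility: uRu, uRv, vRv
Branch closes: q and ~q both at v.
Every branch of the negation's tableau closes; the branch above is one of them.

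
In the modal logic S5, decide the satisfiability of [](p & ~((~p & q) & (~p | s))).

Satisfiable

1. [](p & ~((~p & q) & (~p | s))), w0
2. p & ~((~p & q) & (~p | s)), w0
3. p, w0
4. ~((~p & q) & (~p | s)), w0
5. ~(~p | s), w0
6. ~s, w0
Accessibility: w0Rw0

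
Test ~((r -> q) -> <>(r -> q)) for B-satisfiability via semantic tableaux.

1. ~((r -> q) -> <>(r -> q)), 0
2. r -> q, 0   [~->-rule on 1]
3. ~<>(r -> q), 0   [~->-rule on 1]
4. ~(r -> q), 0   [~<>-rule on 3 via 0R0]
5. r, 0   [~->-rule on 4]
6. ~q, 0   [~->-rule on 4]
7. q, 0   [->-rule on 2 (branches; this branch)]
Accessibility: 0R0
Branch closes: q and ~q both at 0.
(One branch shown.) All branches close.

No, unsatisfiable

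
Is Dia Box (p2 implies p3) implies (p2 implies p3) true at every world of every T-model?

Tableau for the negation not (Dia Box (p2 implies p3) implies (p2 implies p3)):
1. not (Dia Box (p2 implies p3) implies (p2 implies p3)), w0
2. Dia Box (p2 implies p3), w0
3. not (p2 implies p3), w0
4. p2, w0
5. not p3, w0
6. Box (p2 implies p3), w1
7. p2 implies p3, w1
8. p3, w1
Accessibility: w0Rw0, w0Rw1, w1Rw1
The negation has an open branch (countermodel exists).

No, not valid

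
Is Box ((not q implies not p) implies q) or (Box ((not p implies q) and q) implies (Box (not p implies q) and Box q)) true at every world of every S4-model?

Valid

Tableau for the negation not (Box ((not q implies not p) implies q) or (Box ((not p implies q) and q) implies (Box (not p implies q) and Box q))):
1. not (Box ((not q implies not p) implies q) or (Box ((not p implies q) and q) implies (Box (not p implies q) and Box q))), u
2. not Box ((not q implies not p) implies q), u
3. not (Box ((not p implies q) and q) implies (Box (not p implies q) and Box q)), u
4. Box ((not p implies q) and q), u
5. not (Box (not p implies q) and Box q), u
6. (not p implies q) and q, u
7. not p implies q, u
8. q, u
9. not Box q, u
10. not ((not q implies not p) implies q), v
11. not q implies not p, v
12. not q, v
13. (not p implies q) and q, v
14. not p implies q, v
15. q, v
Accessibility: uRu, uRv, vRv
Branch closes: q and not q both at v.
All branches of the negation close; one closing branch shown above.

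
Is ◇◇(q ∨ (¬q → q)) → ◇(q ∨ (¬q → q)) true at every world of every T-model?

Tableau for the negation ¬(◇◇(q ∨ (¬q → q)) → ◇(q ∨ (¬q → q))):
1. ¬(◇◇(q ∨ (¬q → q)) → ◇(q ∨ (¬q → q))), w0
2. ◇◇(q ∨ (¬q → q)), w0
3. ¬◇(q ∨ (¬q → q)), w0
4. ¬(q ∨ (¬q → q)), w0
5. ¬q, w0
6. ¬(¬q → q), w0
7. ◇(q ∨ (¬q → q)), w1
8. ¬(q ∨ (¬q → q)), w1
9. ¬q, w1
10. ¬(¬q → q), w1
11. q ∨ (¬q → q), w2
12. ¬q → q, w2
13. q, w2
Accessibility: w0Rw0, w0Rw1, w1Rw1, w1Rw2, w2Rw2
The negation has an open branch (countermodel exists).

Invalid (countermodel exists)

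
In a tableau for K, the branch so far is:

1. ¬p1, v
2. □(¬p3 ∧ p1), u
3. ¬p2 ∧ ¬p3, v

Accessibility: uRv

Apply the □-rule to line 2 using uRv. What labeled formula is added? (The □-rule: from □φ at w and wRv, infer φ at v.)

¬p3 ∧ p1, v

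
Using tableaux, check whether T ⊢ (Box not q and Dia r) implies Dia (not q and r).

Tableau for the negation not ((Box not q and Dia r) implies Dia (not q and r)):
1. not ((Box not q and Dia r) implies Dia (not q and r)), u
2. Box not q and Dia r, u
3. not Dia (not q and r), u
4. Box not q, u
5. Dia r, u
6. not (not q and r), u
7. not q, u
8. not r, u
9. r, v
10. not (not q and r), v
11. not q, v
12. not r, v
Accessibility: uRu, uRv, vRv
Branch closes: r and not r both at v.
Every branch of the negation's tableau closes; the branch above is one of them.

Valid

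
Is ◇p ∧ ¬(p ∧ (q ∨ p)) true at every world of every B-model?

No, not valid

Tableau for the negation ¬(◇p ∧ ¬(p ∧ (q ∨ p))):
1. ¬(◇p ∧ ¬(p ∧ (q ∨ p))), w0
2. p ∧ (q ∨ p), w0   [¬∧-rule on 1 (branches; this branch)]
3. p, w0   [∧-rule on 2]
4. q ∨ p, w0   [∧-rule on 2]
Accessibility: w0Rw0
The negation has an open branch (countermodel exists).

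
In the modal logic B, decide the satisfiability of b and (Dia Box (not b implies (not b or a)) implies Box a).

1. b and (Dia Box (not b implies (not b or a)) implies Box a), 0
2. b, 0
3. Dia Box (not b implies (not b or a)) implies Box a, 0
4. Box a, 0
5. a, 0
Accessibility: 0R0

Yes, satisfiable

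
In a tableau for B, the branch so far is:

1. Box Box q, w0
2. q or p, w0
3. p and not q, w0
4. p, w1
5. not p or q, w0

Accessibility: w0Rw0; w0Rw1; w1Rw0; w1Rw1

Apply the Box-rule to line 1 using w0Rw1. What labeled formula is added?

Box q, w1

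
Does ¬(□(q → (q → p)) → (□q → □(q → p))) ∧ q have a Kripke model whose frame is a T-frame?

1. ¬(□(q → (q → p)) → (□q → □(q → p))) ∧ q, 0
2. ¬(□(q → (q → p)) → (□q → □(q → p))), 0
3. q, 0
4. □(q → (q → p)), 0
5. ¬(□q → □(q → p)), 0
6. □q, 0
7. ¬□(q → p), 0
8. q → (q → p), 0
9. q → p, 0
10. p, 0
11. ¬(q → p), 1
12. q, 1
13. ¬p, 1
14. q → (q → p), 1
15. q → p, 1
16. p, 1
Accessibility: 0R0, 0R1, 1R1
Branch closes: p and ¬p both at 1.
(One branch shown.) All branches close.

Unsatisfiable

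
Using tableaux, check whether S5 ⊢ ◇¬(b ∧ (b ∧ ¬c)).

Tableau for the negation ¬◇¬(b ∧ (b ∧ ¬c)):
1. ¬◇¬(b ∧ (b ∧ ¬c)), 0
2. b ∧ (b ∧ ¬c), 0   [¬◇-rule on 1 via 0R0]
3. b, 0   [∧-rule on 2]
4. b ∧ ¬c, 0   [∧-rule on 2]
5. ¬c, 0   [∧-rule on 4]
Accessibility: 0R0
The negation has an open branch (countermodel exists).

Not valid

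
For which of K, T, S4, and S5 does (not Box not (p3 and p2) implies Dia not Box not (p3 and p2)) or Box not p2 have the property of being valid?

T-tableau for the negation not ((not Box not (p3 and p2) implies Dia not Box not (p3 and p2)) or Box not p2):
1. not ((not Box not (p3 and p2) implies Dia not Box not (p3 and p2)) or Box not p2), 0
2. not (not Box not (p3 and p2) implies Dia not Box not (p3 and p2)), 0
3. not Box not p2, 0
4. not Box not (p3 and p2), 0
5. not Dia not Box not (p3 and p2), 0
6. Box not (p3 and p2), 0
7. not (p3 and p2), 0
8. not p2, 0
9. p2, 1
10. Box not (p3 and p2), 1
11. not (p3 and p2), 1
12. not p3, 1
13. p3 and p2, 2
14. p3, 2
15. p2, 2
16. Box not (p3 and p2), 2
17. not (p3 and p2), 2
18. not p2, 2
Accessibility: 0R0, 0R1, 0R2, 1R1, 2R2
Branch closes: p2 and not p2 both at 2.
Every branch closes (one shown): valid in T, hence also in S4, S5 (every theorem of T is a theorem of S4 and S5).
K-tableau for the negation not ((not Box not (p3 and p2) implies Dia not Box not (p3 and p2)) or Box not p2):
1. not ((not Box not (p3 and p2) implies Dia not Box not (p3 and p2)) or Box not p2), 0
2. not (not Box not (p3 and p2) implies Dia not Box not (p3 and p2)), 0
3. not Box not p2, 0
4. not Box not (p3 and p2), 0
5. not Dia not Box not (p3 and p2), 0
6. p2, 1
7. Box not (p3 and p2), 1
8. p3 and p2, 2
9. p3, 2
10. p2, 2
11. Box not (p3 and p2), 2
Accessibility: 0R1, 0R2
Complete open branch: countermodel on a K-frame, so not valid in K.

T, S4, S5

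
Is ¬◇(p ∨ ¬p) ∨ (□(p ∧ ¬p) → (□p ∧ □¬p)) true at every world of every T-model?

Valid

Tableau for the negation ¬(¬◇(p ∨ ¬p) ∨ (□(p ∧ ¬p) → (□p ∧ □¬p))):
1. ¬(¬◇(p ∨ ¬p) ∨ (□(p ∧ ¬p) → (□p ∧ □¬p))), u
2. ◇(p ∨ ¬p), u
3. ¬(□(p ∧ ¬p) → (□p ∧ □¬p)), u
4. □(p ∧ ¬p), u
5. ¬(□p ∧ □¬p), u
6. p ∧ ¬p, u
7. p, u
8. ¬p, u
Accessibility: uRu
Branch closes: p and ¬p both at u.
Every branch of the negation's tableau closes; the branch above is one of them.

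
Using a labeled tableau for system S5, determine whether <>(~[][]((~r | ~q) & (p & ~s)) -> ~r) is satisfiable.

1. <>(~[][]((~r | ~q) & (p & ~s)) -> ~r), w0
2. ~[][]((~r | ~q) & (p & ~s)) -> ~r, w1   [<>-rule on 1: fresh world w1, w0Rw1]
3. ~r, w1   [->-rule on 2 (branches; this branch)]
Accessibility: w0Rw0, w0Rw1, w1Rw0, w1Rw1

Yes, satisfiable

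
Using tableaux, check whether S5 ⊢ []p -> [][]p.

Yes, valid

Tableau for the negation ~([]p -> [][]p):
1. ~([]p -> [][]p), u
2. []p, u
3. ~[][]p, u
4. p, u
5. ~[]p, v
6. p, v
7. ~p, w
8. p, w
Accessibility: uRu, uRv, uRw, vRu, vRv, vRw, wRu, wRv, wRw
Branch closes: p and ~p both at w.
Every branch of the negation's tableau closes; the branch above is one of them.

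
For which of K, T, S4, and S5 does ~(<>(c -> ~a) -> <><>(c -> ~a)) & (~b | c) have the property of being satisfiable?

K-tableau for the formula:
1. ~(<>(c -> ~a) -> <><>(c -> ~a)) & (~b | c), w0
2. ~(<>(c -> ~a) -> <><>(c -> ~a)), w0
3. ~b | c, w0
4. <>(c -> ~a), w0
5. ~<><>(c -> ~a), w0
6. c, w0
7. c -> ~a, w1
8. ~<>(c -> ~a), w1
9. ~a, w1
Accessibility: w0Rw1
Complete open branch: satisfiable in K.
T-tableau for the formula:
1. ~(<>(c -> ~a) -> <><>(c -> ~a)) & (~b | c), w0
2. ~(<>(c -> ~a) -> <><>(c -> ~a)), w0
3. ~b | c, w0
4. <>(c -> ~a), w0
5. ~<><>(c -> ~a), w0
6. ~<>(c -> ~a), w0
7. ~(c -> ~a), w0
8. c, w0
9. a, w0
10. c -> ~a, w1
11. ~<>(c -> ~a), w1
12. ~(c -> ~a), w1
13. c, w1
14. a, w1
15. ~a, w1
Accessibility: w0Rw0, w0Rw1, w1Rw1
Branch closes: a and ~a both at w1.
Every branch closes (one shown): unsatisfiable in T, hence also in S4, S5 (every S4/S5-frame is a T-frame).

K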